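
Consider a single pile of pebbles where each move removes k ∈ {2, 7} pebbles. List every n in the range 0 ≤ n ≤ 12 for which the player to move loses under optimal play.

Compute g(0), g(1), … for moves {2, 7}:
k:     0  1  2  3  4  5  6  7  8  9 10 11 12
g(k):  0  0  1  1  0  0  1  1  2  0  0  1  1
The P-positions (g = 0) in 0..12 are 0, 1, 4, 5, 9, 10.

0, 1, 4, 5, 9, 10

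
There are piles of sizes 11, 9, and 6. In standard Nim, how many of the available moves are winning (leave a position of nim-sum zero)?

Nim-sum: 11 ^ 9 ^ 6 = 4.
The overall nim-sum is X = 4. A pile of size p has a winning move iff p XOR X < p (reduce it to p XOR X).
  11: 11 XOR 4 = 15 ≥ 11 — no move.
  9: 9 XOR 4 = 13 ≥ 9 — no move.
  6: 6 XOR 4 = 2 < 6 — winning move (to 2).
That gives 1 winning move.

1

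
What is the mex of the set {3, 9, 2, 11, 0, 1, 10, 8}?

4

The values 0, 1, 2, 3 are all present; 4 is the first non-negative integer missing from the set.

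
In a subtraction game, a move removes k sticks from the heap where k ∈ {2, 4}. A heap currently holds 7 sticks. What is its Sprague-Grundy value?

0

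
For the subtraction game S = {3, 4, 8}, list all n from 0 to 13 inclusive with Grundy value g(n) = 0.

0, 1, 2, 7, 12, 13

Grundy values for subtraction set {3, 4, 8}:
g(0) = mex{} = 0
g(1) = mex{} = 0
g(2) = mex{} = 0
g(3) = mex{0} = 1
g(4) = mex{0} = 1
g(5) = mex{0} = 1
g(6) = mex{0,1} = 2
g(7) = mex{1} = 0
g(8) = mex{0,1} = 2
g(9) = mex{0,1,2} = 3
g(10) = mex{0,2} = 1
g(11) = mex{0,1,2} = 3
g(12) = mex{1,2,3} = 0
g(13) = mex{1,3} = 0
The P-positions (g = 0) in 0..13 are 0, 1, 2, 7, 12, 13.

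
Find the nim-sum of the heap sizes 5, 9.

12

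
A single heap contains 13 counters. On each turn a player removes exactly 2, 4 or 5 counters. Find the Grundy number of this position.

Grundy values for subtraction set {2, 4, 5}:
g(0) = mex{} = 0
g(1) = mex{} = 0
g(2) = mex{0} = 1
g(3) = mex{0} = 1
g(4) = mex{0,1} = 2
g(5) = mex{0,1} = 2
g(6) = mex{0,1,2} = 3
g(7) = mex{1,2} = 0
g(8) = mex{1,2,3} = 0
g(9) = mex{0,2} = 1
g(10) = mex{0,2,3} = 1
g(11) = mex{0,1,3} = 2
g(12) = mex{0,1} = 2
g(13) = mex{0,1,2} = 3
So g(13) = 3.

3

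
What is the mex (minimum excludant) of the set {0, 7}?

1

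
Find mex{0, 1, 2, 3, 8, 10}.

4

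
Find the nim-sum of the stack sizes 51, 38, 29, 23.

31

Nim-sum: 51 ⊕ 38 ⊕ 29 ⊕ 23 = 31.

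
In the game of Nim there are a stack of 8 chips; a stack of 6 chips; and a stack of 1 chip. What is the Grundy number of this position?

15

Nim-sum: 8 XOR 6 XOR 1 = 15.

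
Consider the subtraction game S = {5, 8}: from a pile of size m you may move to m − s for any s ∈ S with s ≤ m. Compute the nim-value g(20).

Compute g(0), g(1), … for moves {5, 8}:
k:     0  1  2  3  4  5  6  7  8  9 10 11 12 13 14 15 16 17 18 19 20
g(k):  0  0  0  0  0  1  1  1  1  1  2  2  2  0  0  0  0  0  1  1  1
So g(20) = 1.

1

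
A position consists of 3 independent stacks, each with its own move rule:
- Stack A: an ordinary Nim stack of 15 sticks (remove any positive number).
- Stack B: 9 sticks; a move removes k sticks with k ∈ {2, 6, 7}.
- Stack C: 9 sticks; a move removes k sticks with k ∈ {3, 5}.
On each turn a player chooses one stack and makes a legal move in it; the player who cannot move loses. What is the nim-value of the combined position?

15

Stack A is a plain Nim stack of size 15, so its Grundy value is 15.
For stack B, compute g(0), g(1), … with moves {2, 6, 7}:
g(0) = mex{} = 0
g(1) = mex{} = 0
g(2) = mex{0} = 1
g(3) = mex{0} = 1
g(4) = mex{1} = 0
g(5) = mex{1} = 0
g(6) = mex{0} = 1
g(7) = mex{0} = 1
g(8) = mex{0,1} = 2
g(9) = mex{1} = 0
So g(9) = 0.
Build the Grundy sequence for stack C with g(k) = mex{g(k−s) : s ∈ {3, 5}, s ≤ k}:
k:     0  1  2  3  4  5  6  7  8  9
g(k):  0  0  0  1  1  1  2  2  0  0
So g(9) = 0.
The value of a disjunctive sum is the nim-sum of the parts.
Combined value = 15 XOR 0 XOR 0 = 15.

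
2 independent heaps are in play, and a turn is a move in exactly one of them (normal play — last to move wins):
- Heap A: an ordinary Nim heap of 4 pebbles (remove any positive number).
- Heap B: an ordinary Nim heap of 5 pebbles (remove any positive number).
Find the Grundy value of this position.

Heap A is a plain Nim heap of size 4, so its Grundy value is 4.
Heap B is a plain Nim heap of size 5, so its Grundy value is 5.
By the Sprague-Grundy theorem, the Grundy value of a sum of independent games is the XOR of the component values.
Combined value = 4 XOR 5 = 1.

1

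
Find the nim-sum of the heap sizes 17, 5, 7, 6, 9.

28

Nim-sum: 17 ⊕ 5 ⊕ 7 ⊕ 6 ⊕ 9 = 28.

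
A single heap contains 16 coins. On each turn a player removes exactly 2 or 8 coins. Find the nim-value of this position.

1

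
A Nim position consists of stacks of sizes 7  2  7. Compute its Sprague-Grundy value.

Compute the nim-sum pairwise:
7 ⊕ 2 = 5
5 ⊕ 7 = 2

2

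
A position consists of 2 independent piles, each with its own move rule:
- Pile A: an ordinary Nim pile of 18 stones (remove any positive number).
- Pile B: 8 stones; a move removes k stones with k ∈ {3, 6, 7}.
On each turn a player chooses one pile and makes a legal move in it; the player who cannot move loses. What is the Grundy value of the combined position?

16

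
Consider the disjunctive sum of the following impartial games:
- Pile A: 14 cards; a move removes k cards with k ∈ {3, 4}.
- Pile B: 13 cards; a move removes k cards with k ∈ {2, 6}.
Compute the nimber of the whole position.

0

Grundy values for pile A (subtraction set {3, 4}):
k:     0  1  2  3  4  5  6  7  8  9 10 11 12 13 14
g(k):  0  0  0  1  1  1  2  0  0  0  1  1  1  2  0
So g(14) = 0.
Grundy values for pile B (subtraction set {2, 6}):
k:     0  1  2  3  4  5  6  7  8  9 10 11 12 13
g(k):  0  0  1  1  0  0  1  1  0  0  1  1  0  0
So g(13) = 0.
The value of a disjunctive sum is the nim-sum of the parts.
Combined value = 0 XOR 0 = 0.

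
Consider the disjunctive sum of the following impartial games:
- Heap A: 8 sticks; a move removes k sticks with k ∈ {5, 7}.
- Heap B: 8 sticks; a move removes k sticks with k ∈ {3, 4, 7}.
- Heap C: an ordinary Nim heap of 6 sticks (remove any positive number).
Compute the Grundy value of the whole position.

Build the Grundy sequence for heap A with g(k) = mex{g(k−s) : s ∈ {5, 7}, s ≤ k}:
g(0) = mex{} = 0
g(1) = mex{} = 0
g(2) = mex{} = 0
g(3) = mex{} = 0
g(4) = mex{} = 0
g(5) = mex{0} = 1
g(6) = mex{0} = 1
g(7) = mex{0} = 1
g(8) = mex{0} = 1
So g(8) = 1.
Build the Grundy sequence for heap B with g(k) = mex{g(k−s) : s ∈ {3, 4, 7}, s ≤ k}:
k:     0  1  2  3  4  5  6  7  8
g(k):  0  0  0  1  1  1  2  2  2
So g(8) = 2.
Heap C is a plain Nim heap of size 6, so its Grundy value is 6.
By the Sprague-Grundy theorem, the Grundy value of a sum of independent games is the XOR of the component values.
Combined value = 1 ⊕ 2 ⊕ 6 = 5.

5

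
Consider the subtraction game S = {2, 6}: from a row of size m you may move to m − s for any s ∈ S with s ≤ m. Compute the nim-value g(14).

Grundy values for subtraction set {2, 6}:
k:     0  1  2  3  4  5  6  7  8  9 10 11 12 13 14
g(k):  0  0  1  1  0  0  1  1  0  0  1  1  0  0  1
So g(14) = 1.

1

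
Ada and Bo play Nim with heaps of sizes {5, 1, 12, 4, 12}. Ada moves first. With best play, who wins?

Nim-sum: 5 XOR 1 XOR 12 XOR 4 XOR 12 = 0.
The nim-sum is 0, so this is a P-position: the player to move is in a losing position under optimal play; Ada is about to move from it and so loses — Bo wins.

Bo wins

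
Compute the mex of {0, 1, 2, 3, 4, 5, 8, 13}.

6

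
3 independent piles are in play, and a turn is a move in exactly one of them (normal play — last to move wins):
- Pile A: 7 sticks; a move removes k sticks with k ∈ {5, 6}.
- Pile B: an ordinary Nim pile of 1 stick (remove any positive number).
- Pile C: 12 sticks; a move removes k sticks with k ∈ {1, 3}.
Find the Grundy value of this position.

0

For pile A, compute g(0), g(1), … with moves {5, 6}:
k:     0  1  2  3  4  5  6  7
g(k):  0  0  0  0  0  1  1  1
So g(7) = 1.
Pile B is a plain Nim pile of size 1, so its Grundy value is 1.
Build the Grundy sequence for pile C with g(k) = mex{g(k−s) : s ∈ {1, 3}, s ≤ k}:
k:     0  1  2  3  4  5  6  7  8  9 10 11 12
g(k):  0  1  0  1  0  1  0  1  0  1  0  1  0
So g(12) = 0.
By the Sprague-Grundy theorem, the Grundy value of a sum of independent games is the XOR of the component values.
Combined value = 1 XOR 1 XOR 0 = 0.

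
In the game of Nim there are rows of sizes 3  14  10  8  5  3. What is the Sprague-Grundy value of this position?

Nim-sum: 3 XOR 14 XOR 10 XOR 8 XOR 5 XOR 3 = 9.

9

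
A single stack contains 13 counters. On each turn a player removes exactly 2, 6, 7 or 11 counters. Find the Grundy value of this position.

0

Build the Grundy sequence with g(k) = mex{g(k−s) : s ∈ {2, 6, 7, 11}, s ≤ k}:
k:     0  1  2  3  4  5  6  7  8  9 10 11 12 13
g(k):  0  0  1  1  0  0  1  1  2  0  3  1  2  0
So g(13) = 0.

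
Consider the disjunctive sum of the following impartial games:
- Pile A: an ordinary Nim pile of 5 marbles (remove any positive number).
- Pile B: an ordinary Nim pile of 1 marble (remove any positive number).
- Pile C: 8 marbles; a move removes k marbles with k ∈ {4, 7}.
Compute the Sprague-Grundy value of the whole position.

6

Pile A is a plain Nim pile of size 5, so its Grundy value is 5.
Pile B is a plain Nim pile of size 1, so its Grundy value is 1.
For pile C, compute g(0), g(1), … with moves {4, 7}:
g(0) = mex{} = 0
g(1) = mex{} = 0
g(2) = mex{} = 0
g(3) = mex{} = 0
g(4) = mex{0} = 1
g(5) = mex{0} = 1
g(6) = mex{0} = 1
g(7) = mex{0} = 1
g(8) = mex{0,1} = 2
So g(8) = 2.
By the Sprague-Grundy theorem, the Grundy value of a sum of independent games is the XOR of the component values.
Combined value = 5 ⊕ 1 ⊕ 2 = 6.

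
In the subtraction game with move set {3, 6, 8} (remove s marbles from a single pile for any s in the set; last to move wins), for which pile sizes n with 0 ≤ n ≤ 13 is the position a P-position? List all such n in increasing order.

0, 1, 2, 11, 12, 13

Compute g(0), g(1), … for moves {3, 6, 8}:
k:     0  1  2  3  4  5  6  7  8  9 10 11 12 13
g(k):  0  0  0  1  1  1  2  2  2  3  3  0  0  0
The P-positions (g = 0) in 0..13 are 0, 1, 2, 11, 12, 13.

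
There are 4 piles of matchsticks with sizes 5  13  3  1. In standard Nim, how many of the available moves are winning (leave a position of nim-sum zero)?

Nim-sum: 5 XOR 13 XOR 3 XOR 1 = 10.
The overall nim-sum is X = 10. A pile of size p has a winning move iff p XOR X < p (reduce it to p XOR X).
  5: 5 XOR 10 = 15 ≥ 5 — no move.
  13: 13 XOR 10 = 7 < 13 — winning move (to 7).
  3: 3 XOR 10 = 9 ≥ 3 — no move.
  1: 1 XOR 10 = 11 ≥ 1 — no move.
That gives 1 winning move.

1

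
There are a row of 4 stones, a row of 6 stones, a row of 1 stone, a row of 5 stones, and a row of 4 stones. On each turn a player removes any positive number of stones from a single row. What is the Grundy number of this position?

2

Compute the nim-sum pairwise:
4 ⊕ 6 = 2
2 ⊕ 1 = 3
3 ⊕ 5 = 6
6 ⊕ 4 = 2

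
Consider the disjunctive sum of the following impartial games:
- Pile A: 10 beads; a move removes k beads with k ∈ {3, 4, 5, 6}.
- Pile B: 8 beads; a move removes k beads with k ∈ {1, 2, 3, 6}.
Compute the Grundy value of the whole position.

Build the Grundy sequence for pile A with g(k) = mex{g(k−s) : s ∈ {3, 4, 5, 6}, s ≤ k}:
k:     0  1  2  3  4  5  6  7  8  9 10
g(k):  0  0  0  1  1  1  2  2  2  0  0
So g(10) = 0.
For pile B, compute g(0), g(1), … with moves {1, 2, 3, 6}:
g(0) = mex{} = 0
g(1) = mex{0} = 1
g(2) = mex{0,1} = 2
g(3) = mex{0,1,2} = 3
g(4) = mex{1,2,3} = 0
g(5) = mex{0,2,3} = 1
g(6) = mex{0,1,3} = 2
g(7) = mex{0,1,2} = 3
g(8) = mex{1,2,3} = 0
So g(8) = 0.
By the Sprague-Grundy theorem, the Grundy value of a sum of independent games is the XOR of the component values.
Combined value = 0 ⊕ 0 = 0.

0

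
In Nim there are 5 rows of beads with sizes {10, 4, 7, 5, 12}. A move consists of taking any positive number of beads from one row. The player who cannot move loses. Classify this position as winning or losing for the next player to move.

Bitwise XOR of the heap sizes:
  1010  (10)
  0100  (4)
  0111  (7)
  0101  (5)
  1100  (12)
  ----
  0000  (0)
The nim-sum is 0, so this is a P-position: the player to move is in a losing position under optimal play.

Losing position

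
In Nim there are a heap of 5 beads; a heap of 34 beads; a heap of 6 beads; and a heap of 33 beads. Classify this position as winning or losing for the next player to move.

Losing position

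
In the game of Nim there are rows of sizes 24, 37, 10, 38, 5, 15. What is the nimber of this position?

Nim-sum: 24 ⊕ 37 ⊕ 10 ⊕ 38 ⊕ 5 ⊕ 15 = 27.

27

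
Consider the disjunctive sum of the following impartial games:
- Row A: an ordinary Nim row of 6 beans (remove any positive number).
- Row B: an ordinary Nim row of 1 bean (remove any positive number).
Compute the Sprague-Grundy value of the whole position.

Row A is a plain Nim row of size 6, so its Grundy value is 6.
Row B is a plain Nim row of size 1, so its Grundy value is 1.
The value of a disjunctive sum is the nim-sum of the parts.
Combined value = 6 XOR 1 = 7.

7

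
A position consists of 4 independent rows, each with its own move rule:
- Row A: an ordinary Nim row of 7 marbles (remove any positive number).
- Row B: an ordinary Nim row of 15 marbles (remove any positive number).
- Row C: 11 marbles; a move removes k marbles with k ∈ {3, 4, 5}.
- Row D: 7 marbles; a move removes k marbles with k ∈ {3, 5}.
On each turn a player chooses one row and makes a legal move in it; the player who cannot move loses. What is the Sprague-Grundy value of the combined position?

Row A is a plain Nim row of size 7, so its Grundy value is 7.
Row B is a plain Nim row of size 15, so its Grundy value is 15.
Build the Grundy sequence for row C with g(k) = mex{g(k−s) : s ∈ {3, 4, 5}, s ≤ k}:
k:     0  1  2  3  4  5  6  7  8  9 10 11
g(k):  0  0  0  1  1  1  2  2  0  0  0  1
So g(11) = 1.
Grundy values for row D (subtraction set {3, 5}):
k:     0  1  2  3  4  5  6  7
g(k):  0  0  0  1  1  1  2  2
So g(7) = 2.
By the Sprague-Grundy theorem, the Grundy value of a sum of independent games is the XOR of the component values.
Combined value = 7 XOR 15 XOR 1 XOR 2 = 11.

11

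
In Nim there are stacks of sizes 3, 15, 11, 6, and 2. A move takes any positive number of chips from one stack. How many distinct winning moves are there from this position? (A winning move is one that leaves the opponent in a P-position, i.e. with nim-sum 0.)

Compute the nim-sum pairwise:
3 ^ 15 = 12
12 ^ 11 = 7
7 ^ 6 = 1
1 ^ 2 = 3
The overall nim-sum is X = 3. A stack of size p has a winning move iff p XOR X < p (reduce it to p XOR X).
  3: 3 XOR 3 = 0 < 3 — winning move (to 0).
  15: 15 XOR 3 = 12 < 15 — winning move (to 12).
  11: 11 XOR 3 = 8 < 11 — winning move (to 8).
  6: 6 XOR 3 = 5 < 6 — winning move (to 5).
  2: 2 XOR 3 = 1 < 2 — winning move (to 1).
That gives 5 winning moves.

5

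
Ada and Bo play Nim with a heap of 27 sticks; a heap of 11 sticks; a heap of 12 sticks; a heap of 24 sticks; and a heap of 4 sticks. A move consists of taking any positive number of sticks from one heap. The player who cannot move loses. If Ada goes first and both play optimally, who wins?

Bo wins

Bitwise XOR of the heap sizes:
  11011  (27)
  01011  (11)
  01100  (12)
  11000  (24)
  00100  (4)
  -----
  00000  (0)
The nim-sum is 0, so this is a P-position: the player to move is in a losing position under optimal play; Ada is about to move from it and so loses — Bo wins.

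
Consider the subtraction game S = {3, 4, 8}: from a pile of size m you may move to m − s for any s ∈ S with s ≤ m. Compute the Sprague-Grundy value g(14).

0

Grundy values for subtraction set {3, 4, 8}:
k:     0  1  2  3  4  5  6  7  8  9 10 11 12 13 14
g(k):  0  0  0  1  1  1  2  0  2  3  1  3  0  0  0
So g(14) = 0.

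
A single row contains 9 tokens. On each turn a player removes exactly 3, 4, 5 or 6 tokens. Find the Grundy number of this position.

Compute g(0), g(1), … for moves {3, 4, 5, 6}:
g(0) = mex{} = 0
g(1) = mex{} = 0
g(2) = mex{} = 0
g(3) = mex{0} = 1
g(4) = mex{0} = 1
g(5) = mex{0} = 1
g(6) = mex{0,1} = 2
g(7) = mex{0,1} = 2
g(8) = mex{0,1} = 2
g(9) = mex{1,2} = 0
So g(9) = 0.

0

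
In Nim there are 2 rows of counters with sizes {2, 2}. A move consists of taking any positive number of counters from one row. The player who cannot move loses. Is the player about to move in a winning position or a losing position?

Losing position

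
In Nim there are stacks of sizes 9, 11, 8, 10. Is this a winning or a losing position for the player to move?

Nim-sum: 9 ⊕ 11 ⊕ 8 ⊕ 10 = 0.
The nim-sum is 0, so this is a P-position: the player to move is in a losing position under optimal play.

Losing position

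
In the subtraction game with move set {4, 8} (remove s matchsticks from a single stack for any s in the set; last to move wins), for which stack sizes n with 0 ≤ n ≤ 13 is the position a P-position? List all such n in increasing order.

Grundy values for subtraction set {4, 8}:
k:     0  1  2  3  4  5  6  7  8  9 10 11 12 13
g(k):  0  0  0  0  1  1  1  1  2  2  2  2  0  0
The P-positions (g = 0) in 0..13 are 0, 1, 2, 3, 12, 13.

0, 1, 2, 3, 12, 13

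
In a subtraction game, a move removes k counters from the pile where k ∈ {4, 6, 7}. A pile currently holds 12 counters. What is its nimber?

Build the Grundy sequence with g(k) = mex{g(k−s) : s ∈ {4, 6, 7}, s ≤ k}:
k:     0  1  2  3  4  5  6  7  8  9 10 11 12
g(k):  0  0  0  0  1  1  1  1  2  2  2  0  0
So g(12) = 0.

0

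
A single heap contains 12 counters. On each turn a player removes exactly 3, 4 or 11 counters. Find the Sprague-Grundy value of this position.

Compute g(0), g(1), … for moves {3, 4, 11}:
k:     0  1  2  3  4  5  6  7  8  9 10 11 12
g(k):  0  0  0  1  1  1  2  0  0  0  1  1  1
So g(12) = 1.

1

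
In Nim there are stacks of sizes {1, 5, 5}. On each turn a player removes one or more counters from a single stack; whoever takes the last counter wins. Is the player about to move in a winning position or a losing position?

Winning position

Compute the nim-sum pairwise:
1 ^ 5 = 4
4 ^ 5 = 1
The nim-sum is 1 ≠ 0, so this is an N-position: the player to move can win.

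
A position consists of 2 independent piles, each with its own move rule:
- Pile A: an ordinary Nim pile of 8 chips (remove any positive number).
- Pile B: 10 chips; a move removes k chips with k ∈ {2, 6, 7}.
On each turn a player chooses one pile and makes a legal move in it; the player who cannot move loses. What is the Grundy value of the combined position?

Pile A is a plain Nim pile of size 8, so its Grundy value is 8.
For pile B, compute g(0), g(1), … with moves {2, 6, 7}:
g(0) = mex{} = 0
g(1) = mex{} = 0
g(2) = mex{0} = 1
g(3) = mex{0} = 1
g(4) = mex{1} = 0
g(5) = mex{1} = 0
g(6) = mex{0} = 1
g(7) = mex{0} = 1
g(8) = mex{0,1} = 2
g(9) = mex{1} = 0
g(10) = mex{0,1,2} = 3
So g(10) = 3.
The value of a disjunctive sum is the nim-sum of the parts.
Combined value = 8 XOR 3 = 11.

11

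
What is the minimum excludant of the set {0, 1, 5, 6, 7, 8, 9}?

The values 0, 1 are all present; 2 is the first non-negative integer missing from the set.

2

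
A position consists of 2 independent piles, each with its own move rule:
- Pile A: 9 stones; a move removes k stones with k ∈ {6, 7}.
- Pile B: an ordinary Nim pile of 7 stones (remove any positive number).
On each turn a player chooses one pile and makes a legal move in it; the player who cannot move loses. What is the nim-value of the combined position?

For pile A, compute g(0), g(1), … with moves {6, 7}:
g(0) = mex{} = 0
g(1) = mex{} = 0
g(2) = mex{} = 0
g(3) = mex{} = 0
g(4) = mex{} = 0
g(5) = mex{} = 0
g(6) = mex{0} = 1
g(7) = mex{0} = 1
g(8) = mex{0} = 1
g(9) = mex{0} = 1
So g(9) = 1.
Pile B is a plain Nim pile of size 7, so its Grundy value is 7.
The value of a disjunctive sum is the nim-sum of the parts.
Combined value = 1 XOR 7 = 6.

6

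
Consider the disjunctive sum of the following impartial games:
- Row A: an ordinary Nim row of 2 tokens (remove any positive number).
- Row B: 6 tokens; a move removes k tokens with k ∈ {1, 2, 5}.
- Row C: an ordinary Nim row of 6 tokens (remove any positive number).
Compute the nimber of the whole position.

4

Row A is a plain Nim row of size 2, so its Grundy value is 2.
Build the Grundy sequence for row B with g(k) = mex{g(k−s) : s ∈ {1, 2, 5}, s ≤ k}:
g(0) = mex{} = 0
g(1) = mex{0} = 1
g(2) = mex{0,1} = 2
g(3) = mex{1,2} = 0
g(4) = mex{0,2} = 1
g(5) = mex{0,1} = 2
g(6) = mex{1,2} = 0
So g(6) = 0.
Row C is a plain Nim row of size 6, so its Grundy value is 6.
The value of a disjunctive sum is the nim-sum of the parts.
Combined value = 2 ⊕ 0 ⊕ 6 = 4.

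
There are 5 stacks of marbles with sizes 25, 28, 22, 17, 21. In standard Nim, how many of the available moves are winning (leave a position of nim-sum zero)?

Compute the nim-sum pairwise:
25 ^ 28 = 5
5 ^ 22 = 19
19 ^ 17 = 2
2 ^ 21 = 23
The overall nim-sum is X = 23. A stack of size p has a winning move iff p XOR X < p (reduce it to p XOR X).
  25: 25 XOR 23 = 14 < 25 — winning move (to 14).
  28: 28 XOR 23 = 11 < 28 — winning move (to 11).
  22: 22 XOR 23 = 1 < 22 — winning move (to 1).
  17: 17 XOR 23 = 6 < 17 — winning move (to 6).
  21: 21 XOR 23 = 2 < 21 — winning move (to 2).
That gives 5 winning moves.

5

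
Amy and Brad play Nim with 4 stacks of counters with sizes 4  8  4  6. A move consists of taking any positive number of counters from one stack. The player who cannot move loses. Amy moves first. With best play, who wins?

Write each in binary and XOR column by column:
  0100  (4)
  1000  (8)
  0100  (4)
  0110  (6)
  ----
  1110  (14)
The nim-sum is 14 ≠ 0, so this is an N-position: the player to move can win; Amy has a winning move.

Amy wins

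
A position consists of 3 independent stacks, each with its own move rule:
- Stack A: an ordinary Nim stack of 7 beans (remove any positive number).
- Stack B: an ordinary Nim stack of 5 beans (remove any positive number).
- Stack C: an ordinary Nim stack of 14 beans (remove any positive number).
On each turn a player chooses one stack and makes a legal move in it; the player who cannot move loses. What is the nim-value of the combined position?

12

Stack A is a plain Nim stack of size 7, so its Grundy value is 7.
Stack B is a plain Nim stack of size 5, so its Grundy value is 5.
Stack C is a plain Nim stack of size 14, so its Grundy value is 14.
By the Sprague-Grundy theorem, the Grundy value of a sum of independent games is the XOR of the component values.
Combined value = 7 ⊕ 5 ⊕ 14 = 12.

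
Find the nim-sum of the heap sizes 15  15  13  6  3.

Bitwise XOR of the heap sizes:
  1111  (15)
  1111  (15)
  1101  (13)
  0110  (6)
  0011  (3)
  ----
  1000  (8)

8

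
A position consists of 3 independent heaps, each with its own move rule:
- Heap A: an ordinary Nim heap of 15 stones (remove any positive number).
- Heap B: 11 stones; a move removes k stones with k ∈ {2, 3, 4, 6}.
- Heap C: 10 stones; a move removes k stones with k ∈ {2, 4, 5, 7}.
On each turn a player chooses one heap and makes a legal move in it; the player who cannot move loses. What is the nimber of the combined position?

14

Heap A is a plain Nim heap of size 15, so its Grundy value is 15.
Build the Grundy sequence for heap B with g(k) = mex{g(k−s) : s ∈ {2, 3, 4, 6}, s ≤ k}:
g(0) = mex{} = 0
g(1) = mex{} = 0
g(2) = mex{0} = 1
g(3) = mex{0} = 1
g(4) = mex{0,1} = 2
g(5) = mex{0,1} = 2
g(6) = mex{0,1,2} = 3
g(7) = mex{0,1,2} = 3
g(8) = mex{1,2,3} = 0
g(9) = mex{1,2,3} = 0
g(10) = mex{0,2,3} = 1
g(11) = mex{0,2,3} = 1
So g(11) = 1.
For heap C, compute g(0), g(1), … with moves {2, 4, 5, 7}:
g(0) = mex{} = 0
g(1) = mex{} = 0
g(2) = mex{0} = 1
g(3) = mex{0} = 1
g(4) = mex{0,1} = 2
g(5) = mex{0,1} = 2
g(6) = mex{0,1,2} = 3
g(7) = mex{0,1,2} = 3
g(8) = mex{0,1,2,3} = 4
g(9) = mex{1,2,3} = 0
g(10) = mex{1,2,3,4} = 0
So g(10) = 0.
The value of a disjunctive sum is the nim-sum of the parts.
Combined value = 15 XOR 1 XOR 0 = 14.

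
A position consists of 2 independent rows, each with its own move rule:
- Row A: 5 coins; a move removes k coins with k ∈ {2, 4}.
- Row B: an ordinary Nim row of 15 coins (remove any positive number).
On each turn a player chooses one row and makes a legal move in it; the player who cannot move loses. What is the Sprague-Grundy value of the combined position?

13

Build the Grundy sequence for row A with g(k) = mex{g(k−s) : s ∈ {2, 4}, s ≤ k}:
k:     0  1  2  3  4  5
g(k):  0  0  1  1  2  2
So g(5) = 2.
Row B is a plain Nim row of size 15, so its Grundy value is 15.
The value of a disjunctive sum is the nim-sum of the parts.
Combined value = 2 XOR 15 = 13.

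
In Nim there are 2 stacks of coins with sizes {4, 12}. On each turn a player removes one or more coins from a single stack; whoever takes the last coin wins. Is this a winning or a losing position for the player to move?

Nim-sum: 4 ^ 12 = 8.
The nim-sum is 8 ≠ 0, so this is an N-position: the player to move can win.

Winning position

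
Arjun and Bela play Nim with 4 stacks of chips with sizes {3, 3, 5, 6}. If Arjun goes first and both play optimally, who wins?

Nim-sum: 3 ^ 3 ^ 5 ^ 6 = 3.
The nim-sum is 3 ≠ 0, so this is an N-position: the player to move can win; Arjun has a winning move.

Arjun wins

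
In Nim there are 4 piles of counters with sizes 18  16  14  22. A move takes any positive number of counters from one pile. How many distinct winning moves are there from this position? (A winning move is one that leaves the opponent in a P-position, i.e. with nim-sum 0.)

Write each in binary and XOR column by column:
  10010  (18)
  10000  (16)
  01110  (14)
  10110  (22)
  -----
  11010  (26)
The overall nim-sum is X = 26. A pile of size p has a winning move iff p XOR X < p (reduce it to p XOR X).
  18: 18 XOR 26 = 8 < 18 — winning move (to 8).
  16: 16 XOR 26 = 10 < 16 — winning move (to 10).
  14: 14 XOR 26 = 20 ≥ 14 — no move.
  22: 22 XOR 26 = 12 < 22 — winning move (to 12).
That gives 3 winning moves.

3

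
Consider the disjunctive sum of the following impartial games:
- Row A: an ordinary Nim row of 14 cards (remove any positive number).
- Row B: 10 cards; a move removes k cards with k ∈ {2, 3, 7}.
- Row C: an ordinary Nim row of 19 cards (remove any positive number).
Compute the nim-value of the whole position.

Row A is a plain Nim row of size 14, so its Grundy value is 14.
Build the Grundy sequence for row B with g(k) = mex{g(k−s) : s ∈ {2, 3, 7}, s ≤ k}:
k:     0  1  2  3  4  5  6  7  8  9 10
g(k):  0  0  1  1  2  0  0  1  1  2  0
So g(10) = 0.
Row C is a plain Nim row of size 19, so its Grundy value is 19.
The value of a disjunctive sum is the nim-sum of the parts.
Combined value = 14 ⊕ 0 ⊕ 19 = 29.

29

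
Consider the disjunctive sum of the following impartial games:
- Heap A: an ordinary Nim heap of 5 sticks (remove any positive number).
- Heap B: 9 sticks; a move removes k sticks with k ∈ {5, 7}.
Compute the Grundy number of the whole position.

4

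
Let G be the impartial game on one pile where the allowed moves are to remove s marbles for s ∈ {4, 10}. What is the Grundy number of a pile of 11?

2

Build the Grundy sequence with g(k) = mex{g(k−s) : s ∈ {4, 10}, s ≤ k}:
k:     0  1  2  3  4  5  6  7  8  9 10 11
g(k):  0  0  0  0  1  1  1  1  0  0  2  2
So g(11) = 2.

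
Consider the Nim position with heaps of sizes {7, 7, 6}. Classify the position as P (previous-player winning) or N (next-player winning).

Compute the nim-sum pairwise:
7 ⊕ 7 = 0
0 ⊕ 6 = 6
The nim-sum is 6 ≠ 0, so this is an N-position: the player to move can win.

N-position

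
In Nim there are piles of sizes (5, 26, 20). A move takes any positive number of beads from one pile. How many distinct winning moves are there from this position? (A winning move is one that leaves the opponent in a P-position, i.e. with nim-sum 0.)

Compute the nim-sum pairwise:
5 ⊕ 26 = 31
31 ⊕ 20 = 11
The overall nim-sum is X = 11. A pile of size p has a winning move iff p XOR X < p (reduce it to p XOR X).
  5: 5 XOR 11 = 14 ≥ 5 — no move.
  26: 26 XOR 11 = 17 < 26 — winning move (to 17).
  20: 20 XOR 11 = 31 ≥ 20 — no move.
That gives 1 winning move.

1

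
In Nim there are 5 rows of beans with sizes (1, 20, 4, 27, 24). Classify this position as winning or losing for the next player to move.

Winning position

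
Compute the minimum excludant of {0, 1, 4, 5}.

The values 0, 1 are all present; 2 is the first non-negative integer missing from the set.

2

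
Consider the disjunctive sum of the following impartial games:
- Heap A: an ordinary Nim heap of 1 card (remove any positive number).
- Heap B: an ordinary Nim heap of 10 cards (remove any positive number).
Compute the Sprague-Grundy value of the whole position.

Heap A is a plain Nim heap of size 1, so its Grundy value is 1.
Heap B is a plain Nim heap of size 10, so its Grundy value is 10.
By the Sprague-Grundy theorem, the Grundy value of a sum of independent games is the XOR of the component values.
Combined value = 1 XOR 10 = 11.

11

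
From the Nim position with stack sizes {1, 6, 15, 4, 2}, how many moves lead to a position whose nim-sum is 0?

1

Nim-sum: 1 XOR 6 XOR 15 XOR 4 XOR 2 = 14.
The overall nim-sum is X = 14. A stack of size p has a winning move iff p XOR X < p (reduce it to p XOR X).
  1: 1 XOR 14 = 15 ≥ 1 — no move.
  6: 6 XOR 14 = 8 ≥ 6 — no move.
  15: 15 XOR 14 = 1 < 15 — winning move (to 1).
  4: 4 XOR 14 = 10 ≥ 4 — no move.
  2: 2 XOR 14 = 12 ≥ 2 — no move.
That gives 1 winning move.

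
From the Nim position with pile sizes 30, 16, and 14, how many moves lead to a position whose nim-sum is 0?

Nim-sum: 30 ^ 16 ^ 14 = 0.
The nim-sum is already 0, so every move leaves a nonzero nim-sum — there are no winning moves.

0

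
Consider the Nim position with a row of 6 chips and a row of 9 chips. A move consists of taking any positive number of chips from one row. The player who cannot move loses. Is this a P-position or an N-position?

Nim-sum: 6 ^ 9 = 15.
The nim-sum is 15 ≠ 0, so this is an N-position: the player to move can win.

N-position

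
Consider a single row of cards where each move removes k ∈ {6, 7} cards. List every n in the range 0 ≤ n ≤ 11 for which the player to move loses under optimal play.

0, 1, 2, 3, 4, 5

Build the Grundy sequence with g(k) = mex{g(k−s) : s ∈ {6, 7}, s ≤ k}:
g(0) = mex{} = 0
g(1) = mex{} = 0
g(2) = mex{} = 0
g(3) = mex{} = 0
g(4) = mex{} = 0
g(5) = mex{} = 0
g(6) = mex{0} = 1
g(7) = mex{0} = 1
g(8) = mex{0} = 1
g(9) = mex{0} = 1
g(10) = mex{0} = 1
g(11) = mex{0} = 1
The P-positions (g = 0) in 0..11 are 0, 1, 2, 3, 4, 5.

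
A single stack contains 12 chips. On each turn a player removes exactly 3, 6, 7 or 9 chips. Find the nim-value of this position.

0

Grundy values for subtraction set {3, 6, 7, 9}:
g(0) = mex{} = 0
g(1) = mex{} = 0
g(2) = mex{} = 0
g(3) = mex{0} = 1
g(4) = mex{0} = 1
g(5) = mex{0} = 1
g(6) = mex{0,1} = 2
g(7) = mex{0,1} = 2
g(8) = mex{0,1} = 2
g(9) = mex{0,1,2} = 3
g(10) = mex{0,1,2} = 3
g(11) = mex{0,1,2} = 3
g(12) = mex{1,2,3} = 0
So g(12) = 0.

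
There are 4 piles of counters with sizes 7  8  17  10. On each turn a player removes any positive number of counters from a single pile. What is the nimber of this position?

20

Compute the nim-sum pairwise:
7 XOR 8 = 15
15 XOR 17 = 30
30 XOR 10 = 20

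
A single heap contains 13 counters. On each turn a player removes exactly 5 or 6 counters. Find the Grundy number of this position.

0

Build the Grundy sequence with g(k) = mex{g(k−s) : s ∈ {5, 6}, s ≤ k}:
k:     0  1  2  3  4  5  6  7  8  9 10 11 12 13
g(k):  0  0  0  0  0  1  1  1  1  1  2  0  0  0
So g(13) = 0.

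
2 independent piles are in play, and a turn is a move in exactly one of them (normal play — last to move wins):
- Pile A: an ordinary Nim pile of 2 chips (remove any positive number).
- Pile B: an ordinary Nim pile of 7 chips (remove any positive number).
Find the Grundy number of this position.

5

Pile A is a plain Nim pile of size 2, so its Grundy value is 2.
Pile B is a plain Nim pile of size 7, so its Grundy value is 7.
The value of a disjunctive sum is the nim-sum of the parts.
Combined value = 2 ⊕ 7 = 5.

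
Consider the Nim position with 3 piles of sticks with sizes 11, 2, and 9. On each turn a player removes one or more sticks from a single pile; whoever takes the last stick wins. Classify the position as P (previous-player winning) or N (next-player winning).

Bitwise XOR of the heap sizes:
  1011  (11)
  0010  (2)
  1001  (9)
  ----
  0000  (0)
The nim-sum is 0, so this is a P-position: the player to move is in a losing position under optimal play.

P-position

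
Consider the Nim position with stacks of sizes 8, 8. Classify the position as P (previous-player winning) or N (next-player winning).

Write each in binary and XOR column by column:
  1000  (8)
  1000  (8)
  ----
  0000  (0)
The nim-sum is 0, so this is a P-position: the player to move is in a losing position under optimal play.

P-position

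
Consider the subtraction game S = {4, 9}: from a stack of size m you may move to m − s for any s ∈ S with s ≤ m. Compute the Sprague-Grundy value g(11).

2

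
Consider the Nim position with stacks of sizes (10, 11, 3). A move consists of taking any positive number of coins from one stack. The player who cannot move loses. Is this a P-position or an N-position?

N-position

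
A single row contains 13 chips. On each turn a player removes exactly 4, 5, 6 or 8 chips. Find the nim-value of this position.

0

Grundy values for subtraction set {4, 5, 6, 8}:
k:     0  1  2  3  4  5  6  7  8  9 10 11 12 13
g(k):  0  0  0  0  1  1  1  1  2  2  2  2  0  0
So g(13) = 0.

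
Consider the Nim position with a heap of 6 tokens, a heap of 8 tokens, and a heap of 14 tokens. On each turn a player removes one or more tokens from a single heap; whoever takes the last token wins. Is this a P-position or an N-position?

P-position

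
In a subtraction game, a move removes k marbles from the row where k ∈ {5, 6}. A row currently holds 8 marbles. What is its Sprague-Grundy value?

1

Grundy values for subtraction set {5, 6}:
k:     0  1  2  3  4  5  6  7  8
g(k):  0  0  0  0  0  1  1  1  1
So g(8) = 1.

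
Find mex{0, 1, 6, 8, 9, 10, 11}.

2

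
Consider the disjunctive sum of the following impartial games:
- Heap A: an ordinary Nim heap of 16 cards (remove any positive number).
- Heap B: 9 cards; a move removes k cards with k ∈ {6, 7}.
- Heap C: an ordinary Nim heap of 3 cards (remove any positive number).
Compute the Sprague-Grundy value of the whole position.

18

Heap A is a plain Nim heap of size 16, so its Grundy value is 16.
Grundy values for heap B (subtraction set {6, 7}):
g(0) = mex{} = 0
g(1) = mex{} = 0
g(2) = mex{} = 0
g(3) = mex{} = 0
g(4) = mex{} = 0
g(5) = mex{} = 0
g(6) = mex{0} = 1
g(7) = mex{0} = 1
g(8) = mex{0} = 1
g(9) = mex{0} = 1
So g(9) = 1.
Heap C is a plain Nim heap of size 3, so its Grundy value is 3.
By the Sprague-Grundy theorem, the Grundy value of a sum of independent games is the XOR of the component values.
Combined value = 16 XOR 1 XOR 3 = 18.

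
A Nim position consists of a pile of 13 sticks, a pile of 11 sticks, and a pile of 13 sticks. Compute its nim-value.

11

Bitwise XOR of the heap sizes:
  1101  (13)
  1011  (11)
  1101  (13)
  ----
  1011  (11)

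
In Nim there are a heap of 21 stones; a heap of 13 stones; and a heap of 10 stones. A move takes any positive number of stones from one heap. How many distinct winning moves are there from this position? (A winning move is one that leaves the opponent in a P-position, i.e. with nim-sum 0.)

1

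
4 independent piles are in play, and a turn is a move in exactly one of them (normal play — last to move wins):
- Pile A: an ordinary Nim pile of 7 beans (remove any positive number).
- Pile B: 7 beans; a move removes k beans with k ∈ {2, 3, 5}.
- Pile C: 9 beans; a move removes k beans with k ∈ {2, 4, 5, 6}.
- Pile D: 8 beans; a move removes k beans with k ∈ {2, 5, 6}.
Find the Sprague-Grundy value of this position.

7

Pile A is a plain Nim pile of size 7, so its Grundy value is 7.
Grundy values for pile B (subtraction set {2, 3, 5}):
k:     0  1  2  3  4  5  6  7
g(k):  0  0  1  1  2  2  3  0
So g(7) = 0.
Build the Grundy sequence for pile C with g(k) = mex{g(k−s) : s ∈ {2, 4, 5, 6}, s ≤ k}:
g(0) = mex{} = 0
g(1) = mex{} = 0
g(2) = mex{0} = 1
g(3) = mex{0} = 1
g(4) = mex{0,1} = 2
g(5) = mex{0,1} = 2
g(6) = mex{0,1,2} = 3
g(7) = mex{0,1,2} = 3
g(8) = mex{1,2,3} = 0
g(9) = mex{1,2,3} = 0
So g(9) = 0.
Grundy values for pile D (subtraction set {2, 5, 6}):
g(0) = mex{} = 0
g(1) = mex{} = 0
g(2) = mex{0} = 1
g(3) = mex{0} = 1
g(4) = mex{1} = 0
g(5) = mex{0,1} = 2
g(6) = mex{0} = 1
g(7) = mex{0,1,2} = 3
g(8) = mex{1} = 0
So g(8) = 0.
By the Sprague-Grundy theorem, the Grundy value of a sum of independent games is the XOR of the component values.
Combined value = 7 XOR 0 XOR 0 XOR 0 = 7.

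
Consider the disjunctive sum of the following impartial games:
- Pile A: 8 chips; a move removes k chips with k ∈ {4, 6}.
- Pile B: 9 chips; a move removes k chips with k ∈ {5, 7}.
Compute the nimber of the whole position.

3

Grundy values for pile A (subtraction set {4, 6}):
k:     0  1  2  3  4  5  6  7  8
g(k):  0  0  0  0  1  1  1  1  2
So g(8) = 2.
For pile B, compute g(0), g(1), … with moves {5, 7}:
g(0) = mex{} = 0
g(1) = mex{} = 0
g(2) = mex{} = 0
g(3) = mex{} = 0
g(4) = mex{} = 0
g(5) = mex{0} = 1
g(6) = mex{0} = 1
g(7) = mex{0} = 1
g(8) = mex{0} = 1
g(9) = mex{0} = 1
So g(9) = 1.
By the Sprague-Grundy theorem, the Grundy value of a sum of independent games is the XOR of the component values.
Combined value = 2 XOR 1 = 3.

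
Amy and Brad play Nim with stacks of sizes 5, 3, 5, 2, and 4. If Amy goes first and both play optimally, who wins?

Amy wins

Nim-sum: 5 XOR 3 XOR 5 XOR 2 XOR 4 = 5.
The nim-sum is 5 ≠ 0, so this is an N-position: the player to move can win; Amy has a winning move.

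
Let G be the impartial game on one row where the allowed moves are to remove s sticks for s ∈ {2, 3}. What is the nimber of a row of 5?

0

Build the Grundy sequence with g(k) = mex{g(k−s) : s ∈ {2, 3}, s ≤ k}:
g(0) = mex{} = 0
g(1) = mex{} = 0
g(2) = mex{0} = 1
g(3) = mex{0} = 1
g(4) = mex{0,1} = 2
g(5) = mex{1} = 0
So g(5) = 0.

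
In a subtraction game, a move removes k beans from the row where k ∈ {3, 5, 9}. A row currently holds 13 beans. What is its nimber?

Grundy values for subtraction set {3, 5, 9}:
g(0) = mex{} = 0
g(1) = mex{} = 0
g(2) = mex{} = 0
g(3) = mex{0} = 1
g(4) = mex{0} = 1
g(5) = mex{0} = 1
g(6) = mex{0,1} = 2
g(7) = mex{0,1} = 2
g(8) = mex{1} = 0
g(9) = mex{0,1,2} = 3
g(10) = mex{0,1,2} = 3
g(11) = mex{0,2} = 1
g(12) = mex{1,2,3} = 0
g(13) = mex{0,1,3} = 2
So g(13) = 2.

2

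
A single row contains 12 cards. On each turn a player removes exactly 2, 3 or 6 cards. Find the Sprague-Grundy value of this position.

1

Build the Grundy sequence with g(k) = mex{g(k−s) : s ∈ {2, 3, 6}, s ≤ k}:
g(0) = mex{} = 0
g(1) = mex{} = 0
g(2) = mex{0} = 1
g(3) = mex{0} = 1
g(4) = mex{0,1} = 2
g(5) = mex{1} = 0
g(6) = mex{0,1,2} = 3
g(7) = mex{0,2} = 1
g(8) = mex{0,1,3} = 2
g(9) = mex{1,3} = 0
g(10) = mex{1,2} = 0
g(11) = mex{0,2} = 1
g(12) = mex{0,3} = 1
So g(12) = 1.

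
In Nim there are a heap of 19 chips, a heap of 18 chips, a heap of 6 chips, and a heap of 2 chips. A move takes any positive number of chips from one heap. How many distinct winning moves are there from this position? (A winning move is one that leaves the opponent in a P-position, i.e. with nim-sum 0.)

Bitwise XOR of the heap sizes:
  10011  (19)
  10010  (18)
  00110  (6)
  00010  (2)
  -----
  00101  (5)
The overall nim-sum is X = 5. A heap of size p has a winning move iff p XOR X < p (reduce it to p XOR X).
  19: 19 XOR 5 = 22 ≥ 19 — no move.
  18: 18 XOR 5 = 23 ≥ 18 — no move.
  6: 6 XOR 5 = 3 < 6 — winning move (to 3).
  2: 2 XOR 5 = 7 ≥ 2 — no move.
That gives 1 winning move.

1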